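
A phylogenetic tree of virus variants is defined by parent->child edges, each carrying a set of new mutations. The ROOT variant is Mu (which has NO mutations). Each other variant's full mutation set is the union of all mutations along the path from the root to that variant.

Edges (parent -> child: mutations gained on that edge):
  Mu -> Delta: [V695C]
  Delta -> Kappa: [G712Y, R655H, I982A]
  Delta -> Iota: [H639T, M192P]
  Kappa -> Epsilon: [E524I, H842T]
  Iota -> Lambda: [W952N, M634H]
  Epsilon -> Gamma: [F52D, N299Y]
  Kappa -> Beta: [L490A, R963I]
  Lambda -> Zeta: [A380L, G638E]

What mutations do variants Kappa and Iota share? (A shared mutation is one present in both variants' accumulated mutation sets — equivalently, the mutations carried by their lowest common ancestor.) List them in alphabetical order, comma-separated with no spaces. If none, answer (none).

Answer: V695C

Derivation:
Accumulating mutations along path to Kappa:
  At Mu: gained [] -> total []
  At Delta: gained ['V695C'] -> total ['V695C']
  At Kappa: gained ['G712Y', 'R655H', 'I982A'] -> total ['G712Y', 'I982A', 'R655H', 'V695C']
Mutations(Kappa) = ['G712Y', 'I982A', 'R655H', 'V695C']
Accumulating mutations along path to Iota:
  At Mu: gained [] -> total []
  At Delta: gained ['V695C'] -> total ['V695C']
  At Iota: gained ['H639T', 'M192P'] -> total ['H639T', 'M192P', 'V695C']
Mutations(Iota) = ['H639T', 'M192P', 'V695C']
Intersection: ['G712Y', 'I982A', 'R655H', 'V695C'] ∩ ['H639T', 'M192P', 'V695C'] = ['V695C']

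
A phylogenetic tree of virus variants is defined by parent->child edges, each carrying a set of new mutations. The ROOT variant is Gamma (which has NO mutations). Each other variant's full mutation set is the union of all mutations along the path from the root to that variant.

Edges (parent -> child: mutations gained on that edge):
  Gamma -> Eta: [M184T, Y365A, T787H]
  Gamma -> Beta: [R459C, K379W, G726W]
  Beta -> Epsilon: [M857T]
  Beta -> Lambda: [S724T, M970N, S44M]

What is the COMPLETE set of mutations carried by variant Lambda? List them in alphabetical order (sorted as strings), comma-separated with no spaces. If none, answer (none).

At Gamma: gained [] -> total []
At Beta: gained ['R459C', 'K379W', 'G726W'] -> total ['G726W', 'K379W', 'R459C']
At Lambda: gained ['S724T', 'M970N', 'S44M'] -> total ['G726W', 'K379W', 'M970N', 'R459C', 'S44M', 'S724T']

Answer: G726W,K379W,M970N,R459C,S44M,S724T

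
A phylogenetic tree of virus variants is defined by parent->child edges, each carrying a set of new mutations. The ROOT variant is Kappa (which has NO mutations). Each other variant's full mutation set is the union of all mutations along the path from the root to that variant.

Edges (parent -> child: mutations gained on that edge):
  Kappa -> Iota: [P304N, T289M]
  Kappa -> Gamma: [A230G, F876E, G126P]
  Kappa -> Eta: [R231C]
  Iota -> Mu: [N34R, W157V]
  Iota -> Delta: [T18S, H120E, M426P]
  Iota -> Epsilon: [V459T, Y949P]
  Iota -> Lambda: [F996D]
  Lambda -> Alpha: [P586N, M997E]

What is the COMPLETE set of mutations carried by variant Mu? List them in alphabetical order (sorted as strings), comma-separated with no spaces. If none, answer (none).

Answer: N34R,P304N,T289M,W157V

Derivation:
At Kappa: gained [] -> total []
At Iota: gained ['P304N', 'T289M'] -> total ['P304N', 'T289M']
At Mu: gained ['N34R', 'W157V'] -> total ['N34R', 'P304N', 'T289M', 'W157V']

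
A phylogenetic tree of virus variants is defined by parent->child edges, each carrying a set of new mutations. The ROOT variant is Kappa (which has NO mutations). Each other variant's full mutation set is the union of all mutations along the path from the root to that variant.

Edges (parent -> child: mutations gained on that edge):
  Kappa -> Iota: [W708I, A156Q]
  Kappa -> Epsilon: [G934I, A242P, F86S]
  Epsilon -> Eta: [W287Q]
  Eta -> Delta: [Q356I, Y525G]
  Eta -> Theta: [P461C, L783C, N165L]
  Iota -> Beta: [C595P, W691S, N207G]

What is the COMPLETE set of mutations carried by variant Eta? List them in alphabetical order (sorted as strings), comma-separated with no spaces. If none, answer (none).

Answer: A242P,F86S,G934I,W287Q

Derivation:
At Kappa: gained [] -> total []
At Epsilon: gained ['G934I', 'A242P', 'F86S'] -> total ['A242P', 'F86S', 'G934I']
At Eta: gained ['W287Q'] -> total ['A242P', 'F86S', 'G934I', 'W287Q']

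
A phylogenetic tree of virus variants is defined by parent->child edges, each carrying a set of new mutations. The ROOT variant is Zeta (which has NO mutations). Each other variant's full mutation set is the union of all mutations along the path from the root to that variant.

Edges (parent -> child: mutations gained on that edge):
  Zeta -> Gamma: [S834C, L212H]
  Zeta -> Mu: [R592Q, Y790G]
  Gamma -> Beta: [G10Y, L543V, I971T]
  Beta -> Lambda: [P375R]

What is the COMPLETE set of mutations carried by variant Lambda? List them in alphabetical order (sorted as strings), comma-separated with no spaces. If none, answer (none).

Answer: G10Y,I971T,L212H,L543V,P375R,S834C

Derivation:
At Zeta: gained [] -> total []
At Gamma: gained ['S834C', 'L212H'] -> total ['L212H', 'S834C']
At Beta: gained ['G10Y', 'L543V', 'I971T'] -> total ['G10Y', 'I971T', 'L212H', 'L543V', 'S834C']
At Lambda: gained ['P375R'] -> total ['G10Y', 'I971T', 'L212H', 'L543V', 'P375R', 'S834C']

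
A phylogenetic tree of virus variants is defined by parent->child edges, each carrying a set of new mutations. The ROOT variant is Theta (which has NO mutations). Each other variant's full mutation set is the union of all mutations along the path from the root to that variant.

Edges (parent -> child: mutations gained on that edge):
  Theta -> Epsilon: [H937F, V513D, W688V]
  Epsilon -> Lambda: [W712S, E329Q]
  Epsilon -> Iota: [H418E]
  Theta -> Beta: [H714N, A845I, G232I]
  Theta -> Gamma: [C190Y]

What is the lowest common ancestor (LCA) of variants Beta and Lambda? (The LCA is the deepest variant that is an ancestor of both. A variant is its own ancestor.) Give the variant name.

Answer: Theta

Derivation:
Path from root to Beta: Theta -> Beta
  ancestors of Beta: {Theta, Beta}
Path from root to Lambda: Theta -> Epsilon -> Lambda
  ancestors of Lambda: {Theta, Epsilon, Lambda}
Common ancestors: {Theta}
Walk up from Lambda: Lambda (not in ancestors of Beta), Epsilon (not in ancestors of Beta), Theta (in ancestors of Beta)
Deepest common ancestor (LCA) = Theta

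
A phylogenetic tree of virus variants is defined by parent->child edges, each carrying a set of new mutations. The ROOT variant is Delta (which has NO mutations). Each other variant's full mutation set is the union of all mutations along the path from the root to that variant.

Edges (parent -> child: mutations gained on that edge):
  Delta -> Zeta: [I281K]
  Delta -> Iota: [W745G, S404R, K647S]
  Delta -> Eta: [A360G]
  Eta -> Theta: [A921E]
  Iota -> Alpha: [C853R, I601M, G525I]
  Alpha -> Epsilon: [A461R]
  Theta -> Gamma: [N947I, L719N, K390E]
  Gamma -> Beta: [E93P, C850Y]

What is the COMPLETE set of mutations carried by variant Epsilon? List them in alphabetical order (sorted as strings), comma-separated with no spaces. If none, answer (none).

Answer: A461R,C853R,G525I,I601M,K647S,S404R,W745G

Derivation:
At Delta: gained [] -> total []
At Iota: gained ['W745G', 'S404R', 'K647S'] -> total ['K647S', 'S404R', 'W745G']
At Alpha: gained ['C853R', 'I601M', 'G525I'] -> total ['C853R', 'G525I', 'I601M', 'K647S', 'S404R', 'W745G']
At Epsilon: gained ['A461R'] -> total ['A461R', 'C853R', 'G525I', 'I601M', 'K647S', 'S404R', 'W745G']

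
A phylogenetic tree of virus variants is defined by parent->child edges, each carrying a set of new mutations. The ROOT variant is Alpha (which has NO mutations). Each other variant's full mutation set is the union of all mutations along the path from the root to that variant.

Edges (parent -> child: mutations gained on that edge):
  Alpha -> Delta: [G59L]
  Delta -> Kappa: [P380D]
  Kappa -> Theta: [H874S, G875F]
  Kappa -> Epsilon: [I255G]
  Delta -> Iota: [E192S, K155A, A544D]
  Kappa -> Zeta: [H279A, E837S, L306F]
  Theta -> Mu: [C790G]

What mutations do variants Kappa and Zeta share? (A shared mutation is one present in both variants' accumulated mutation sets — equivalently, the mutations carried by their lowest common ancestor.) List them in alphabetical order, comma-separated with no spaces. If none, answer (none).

Answer: G59L,P380D

Derivation:
Accumulating mutations along path to Kappa:
  At Alpha: gained [] -> total []
  At Delta: gained ['G59L'] -> total ['G59L']
  At Kappa: gained ['P380D'] -> total ['G59L', 'P380D']
Mutations(Kappa) = ['G59L', 'P380D']
Accumulating mutations along path to Zeta:
  At Alpha: gained [] -> total []
  At Delta: gained ['G59L'] -> total ['G59L']
  At Kappa: gained ['P380D'] -> total ['G59L', 'P380D']
  At Zeta: gained ['H279A', 'E837S', 'L306F'] -> total ['E837S', 'G59L', 'H279A', 'L306F', 'P380D']
Mutations(Zeta) = ['E837S', 'G59L', 'H279A', 'L306F', 'P380D']
Intersection: ['G59L', 'P380D'] ∩ ['E837S', 'G59L', 'H279A', 'L306F', 'P380D'] = ['G59L', 'P380D']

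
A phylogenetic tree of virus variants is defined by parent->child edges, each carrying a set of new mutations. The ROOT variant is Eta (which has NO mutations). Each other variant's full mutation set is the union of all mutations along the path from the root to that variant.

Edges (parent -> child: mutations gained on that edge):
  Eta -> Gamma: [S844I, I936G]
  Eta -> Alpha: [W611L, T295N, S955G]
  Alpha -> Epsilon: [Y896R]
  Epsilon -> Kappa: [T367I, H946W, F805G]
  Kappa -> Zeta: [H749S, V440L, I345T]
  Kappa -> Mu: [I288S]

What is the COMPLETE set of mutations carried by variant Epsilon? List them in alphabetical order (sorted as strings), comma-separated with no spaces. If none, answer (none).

At Eta: gained [] -> total []
At Alpha: gained ['W611L', 'T295N', 'S955G'] -> total ['S955G', 'T295N', 'W611L']
At Epsilon: gained ['Y896R'] -> total ['S955G', 'T295N', 'W611L', 'Y896R']

Answer: S955G,T295N,W611L,Y896R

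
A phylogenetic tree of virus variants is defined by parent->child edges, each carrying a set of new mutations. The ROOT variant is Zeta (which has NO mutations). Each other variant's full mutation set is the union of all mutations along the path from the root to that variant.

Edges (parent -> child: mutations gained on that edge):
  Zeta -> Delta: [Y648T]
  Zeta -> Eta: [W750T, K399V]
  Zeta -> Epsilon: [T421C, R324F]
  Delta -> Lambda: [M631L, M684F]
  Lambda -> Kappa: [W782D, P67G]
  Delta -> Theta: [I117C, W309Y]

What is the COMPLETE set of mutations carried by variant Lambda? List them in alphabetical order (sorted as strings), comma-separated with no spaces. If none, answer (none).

At Zeta: gained [] -> total []
At Delta: gained ['Y648T'] -> total ['Y648T']
At Lambda: gained ['M631L', 'M684F'] -> total ['M631L', 'M684F', 'Y648T']

Answer: M631L,M684F,Y648T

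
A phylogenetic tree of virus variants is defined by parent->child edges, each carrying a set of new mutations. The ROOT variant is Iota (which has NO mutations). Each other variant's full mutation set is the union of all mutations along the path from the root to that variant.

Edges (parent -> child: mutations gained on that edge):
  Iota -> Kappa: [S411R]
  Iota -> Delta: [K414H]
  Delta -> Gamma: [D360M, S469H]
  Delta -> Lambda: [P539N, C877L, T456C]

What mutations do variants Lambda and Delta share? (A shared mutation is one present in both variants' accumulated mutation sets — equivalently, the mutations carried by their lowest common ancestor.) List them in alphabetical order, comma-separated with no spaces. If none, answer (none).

Accumulating mutations along path to Lambda:
  At Iota: gained [] -> total []
  At Delta: gained ['K414H'] -> total ['K414H']
  At Lambda: gained ['P539N', 'C877L', 'T456C'] -> total ['C877L', 'K414H', 'P539N', 'T456C']
Mutations(Lambda) = ['C877L', 'K414H', 'P539N', 'T456C']
Accumulating mutations along path to Delta:
  At Iota: gained [] -> total []
  At Delta: gained ['K414H'] -> total ['K414H']
Mutations(Delta) = ['K414H']
Intersection: ['C877L', 'K414H', 'P539N', 'T456C'] ∩ ['K414H'] = ['K414H']

Answer: K414H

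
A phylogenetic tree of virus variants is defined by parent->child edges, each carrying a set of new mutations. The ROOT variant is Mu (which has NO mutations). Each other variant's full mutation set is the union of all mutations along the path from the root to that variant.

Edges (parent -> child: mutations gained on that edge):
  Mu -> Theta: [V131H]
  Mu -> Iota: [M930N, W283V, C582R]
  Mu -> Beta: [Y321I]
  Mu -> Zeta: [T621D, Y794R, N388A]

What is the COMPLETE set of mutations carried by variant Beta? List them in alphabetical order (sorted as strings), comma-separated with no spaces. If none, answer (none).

Answer: Y321I

Derivation:
At Mu: gained [] -> total []
At Beta: gained ['Y321I'] -> total ['Y321I']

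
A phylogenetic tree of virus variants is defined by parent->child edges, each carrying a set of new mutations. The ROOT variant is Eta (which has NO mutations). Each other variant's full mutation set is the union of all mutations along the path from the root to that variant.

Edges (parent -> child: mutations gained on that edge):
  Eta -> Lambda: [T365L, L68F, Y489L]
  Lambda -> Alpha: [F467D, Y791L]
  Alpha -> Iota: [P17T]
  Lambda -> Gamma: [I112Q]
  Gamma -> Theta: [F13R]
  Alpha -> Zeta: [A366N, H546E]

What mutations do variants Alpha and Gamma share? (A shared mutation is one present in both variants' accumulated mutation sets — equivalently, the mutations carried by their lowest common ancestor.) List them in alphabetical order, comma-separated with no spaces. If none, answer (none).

Answer: L68F,T365L,Y489L

Derivation:
Accumulating mutations along path to Alpha:
  At Eta: gained [] -> total []
  At Lambda: gained ['T365L', 'L68F', 'Y489L'] -> total ['L68F', 'T365L', 'Y489L']
  At Alpha: gained ['F467D', 'Y791L'] -> total ['F467D', 'L68F', 'T365L', 'Y489L', 'Y791L']
Mutations(Alpha) = ['F467D', 'L68F', 'T365L', 'Y489L', 'Y791L']
Accumulating mutations along path to Gamma:
  At Eta: gained [] -> total []
  At Lambda: gained ['T365L', 'L68F', 'Y489L'] -> total ['L68F', 'T365L', 'Y489L']
  At Gamma: gained ['I112Q'] -> total ['I112Q', 'L68F', 'T365L', 'Y489L']
Mutations(Gamma) = ['I112Q', 'L68F', 'T365L', 'Y489L']
Intersection: ['F467D', 'L68F', 'T365L', 'Y489L', 'Y791L'] ∩ ['I112Q', 'L68F', 'T365L', 'Y489L'] = ['L68F', 'T365L', 'Y489L']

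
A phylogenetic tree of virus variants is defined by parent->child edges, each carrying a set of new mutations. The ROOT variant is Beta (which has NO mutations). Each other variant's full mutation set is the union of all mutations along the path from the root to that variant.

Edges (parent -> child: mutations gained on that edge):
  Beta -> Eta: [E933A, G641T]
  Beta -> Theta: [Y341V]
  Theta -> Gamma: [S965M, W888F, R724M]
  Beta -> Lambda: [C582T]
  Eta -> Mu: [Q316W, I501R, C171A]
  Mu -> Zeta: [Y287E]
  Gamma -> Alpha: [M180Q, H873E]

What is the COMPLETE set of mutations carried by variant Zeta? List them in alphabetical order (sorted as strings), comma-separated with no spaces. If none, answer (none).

At Beta: gained [] -> total []
At Eta: gained ['E933A', 'G641T'] -> total ['E933A', 'G641T']
At Mu: gained ['Q316W', 'I501R', 'C171A'] -> total ['C171A', 'E933A', 'G641T', 'I501R', 'Q316W']
At Zeta: gained ['Y287E'] -> total ['C171A', 'E933A', 'G641T', 'I501R', 'Q316W', 'Y287E']

Answer: C171A,E933A,G641T,I501R,Q316W,Y287E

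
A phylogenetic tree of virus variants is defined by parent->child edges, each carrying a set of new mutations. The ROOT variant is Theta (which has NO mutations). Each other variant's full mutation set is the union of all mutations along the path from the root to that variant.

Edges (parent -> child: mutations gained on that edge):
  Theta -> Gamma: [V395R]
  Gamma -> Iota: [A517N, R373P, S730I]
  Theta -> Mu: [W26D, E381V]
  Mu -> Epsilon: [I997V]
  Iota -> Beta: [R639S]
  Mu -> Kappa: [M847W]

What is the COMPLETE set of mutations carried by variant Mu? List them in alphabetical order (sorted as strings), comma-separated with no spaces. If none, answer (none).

Answer: E381V,W26D

Derivation:
At Theta: gained [] -> total []
At Mu: gained ['W26D', 'E381V'] -> total ['E381V', 'W26D']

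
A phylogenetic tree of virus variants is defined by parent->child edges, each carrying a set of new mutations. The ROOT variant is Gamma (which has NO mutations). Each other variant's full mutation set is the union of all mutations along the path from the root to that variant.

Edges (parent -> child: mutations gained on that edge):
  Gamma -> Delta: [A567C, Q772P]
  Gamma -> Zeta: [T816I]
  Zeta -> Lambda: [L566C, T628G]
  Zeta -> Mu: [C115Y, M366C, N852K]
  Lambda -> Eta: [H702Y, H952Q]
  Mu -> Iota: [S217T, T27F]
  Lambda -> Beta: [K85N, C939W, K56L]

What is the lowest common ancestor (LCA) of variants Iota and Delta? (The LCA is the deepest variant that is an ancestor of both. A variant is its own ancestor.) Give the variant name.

Path from root to Iota: Gamma -> Zeta -> Mu -> Iota
  ancestors of Iota: {Gamma, Zeta, Mu, Iota}
Path from root to Delta: Gamma -> Delta
  ancestors of Delta: {Gamma, Delta}
Common ancestors: {Gamma}
Walk up from Delta: Delta (not in ancestors of Iota), Gamma (in ancestors of Iota)
Deepest common ancestor (LCA) = Gamma

Answer: Gamma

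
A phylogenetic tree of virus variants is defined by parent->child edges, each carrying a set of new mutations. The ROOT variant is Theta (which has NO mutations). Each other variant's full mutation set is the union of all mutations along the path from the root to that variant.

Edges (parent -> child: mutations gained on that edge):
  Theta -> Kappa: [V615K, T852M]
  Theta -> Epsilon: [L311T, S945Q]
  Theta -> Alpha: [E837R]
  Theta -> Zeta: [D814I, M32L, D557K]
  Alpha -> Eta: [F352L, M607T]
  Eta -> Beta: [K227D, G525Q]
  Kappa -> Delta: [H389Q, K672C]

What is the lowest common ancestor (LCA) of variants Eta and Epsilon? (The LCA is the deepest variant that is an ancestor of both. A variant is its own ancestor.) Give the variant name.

Path from root to Eta: Theta -> Alpha -> Eta
  ancestors of Eta: {Theta, Alpha, Eta}
Path from root to Epsilon: Theta -> Epsilon
  ancestors of Epsilon: {Theta, Epsilon}
Common ancestors: {Theta}
Walk up from Epsilon: Epsilon (not in ancestors of Eta), Theta (in ancestors of Eta)
Deepest common ancestor (LCA) = Theta

Answer: Theta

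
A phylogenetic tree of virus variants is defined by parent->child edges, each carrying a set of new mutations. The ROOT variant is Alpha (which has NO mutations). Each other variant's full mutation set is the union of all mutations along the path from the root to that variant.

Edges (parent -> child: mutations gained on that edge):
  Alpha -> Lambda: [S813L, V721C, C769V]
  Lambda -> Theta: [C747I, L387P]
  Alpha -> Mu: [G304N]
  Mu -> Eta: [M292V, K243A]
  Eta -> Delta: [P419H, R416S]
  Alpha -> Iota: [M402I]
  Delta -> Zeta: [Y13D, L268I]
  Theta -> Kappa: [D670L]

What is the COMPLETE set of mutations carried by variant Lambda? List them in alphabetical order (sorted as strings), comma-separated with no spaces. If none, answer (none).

At Alpha: gained [] -> total []
At Lambda: gained ['S813L', 'V721C', 'C769V'] -> total ['C769V', 'S813L', 'V721C']

Answer: C769V,S813L,V721C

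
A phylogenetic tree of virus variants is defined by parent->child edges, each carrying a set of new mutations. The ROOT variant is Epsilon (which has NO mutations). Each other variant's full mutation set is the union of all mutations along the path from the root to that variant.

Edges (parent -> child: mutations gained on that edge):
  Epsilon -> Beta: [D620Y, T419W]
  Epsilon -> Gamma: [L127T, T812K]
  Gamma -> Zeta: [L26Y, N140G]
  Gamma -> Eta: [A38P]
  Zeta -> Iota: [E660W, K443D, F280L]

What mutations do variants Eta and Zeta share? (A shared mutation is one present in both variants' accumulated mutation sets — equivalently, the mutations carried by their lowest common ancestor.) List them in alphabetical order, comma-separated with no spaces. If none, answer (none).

Answer: L127T,T812K

Derivation:
Accumulating mutations along path to Eta:
  At Epsilon: gained [] -> total []
  At Gamma: gained ['L127T', 'T812K'] -> total ['L127T', 'T812K']
  At Eta: gained ['A38P'] -> total ['A38P', 'L127T', 'T812K']
Mutations(Eta) = ['A38P', 'L127T', 'T812K']
Accumulating mutations along path to Zeta:
  At Epsilon: gained [] -> total []
  At Gamma: gained ['L127T', 'T812K'] -> total ['L127T', 'T812K']
  At Zeta: gained ['L26Y', 'N140G'] -> total ['L127T', 'L26Y', 'N140G', 'T812K']
Mutations(Zeta) = ['L127T', 'L26Y', 'N140G', 'T812K']
Intersection: ['A38P', 'L127T', 'T812K'] ∩ ['L127T', 'L26Y', 'N140G', 'T812K'] = ['L127T', 'T812K']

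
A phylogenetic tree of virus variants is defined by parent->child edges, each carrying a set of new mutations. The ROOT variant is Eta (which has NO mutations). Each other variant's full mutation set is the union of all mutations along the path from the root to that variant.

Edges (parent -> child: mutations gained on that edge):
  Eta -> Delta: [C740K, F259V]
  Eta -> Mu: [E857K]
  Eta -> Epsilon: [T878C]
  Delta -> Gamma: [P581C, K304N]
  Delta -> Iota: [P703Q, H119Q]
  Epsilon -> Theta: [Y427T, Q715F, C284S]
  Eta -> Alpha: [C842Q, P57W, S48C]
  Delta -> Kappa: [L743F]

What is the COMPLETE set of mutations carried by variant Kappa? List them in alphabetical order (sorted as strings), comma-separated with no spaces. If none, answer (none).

At Eta: gained [] -> total []
At Delta: gained ['C740K', 'F259V'] -> total ['C740K', 'F259V']
At Kappa: gained ['L743F'] -> total ['C740K', 'F259V', 'L743F']

Answer: C740K,F259V,L743F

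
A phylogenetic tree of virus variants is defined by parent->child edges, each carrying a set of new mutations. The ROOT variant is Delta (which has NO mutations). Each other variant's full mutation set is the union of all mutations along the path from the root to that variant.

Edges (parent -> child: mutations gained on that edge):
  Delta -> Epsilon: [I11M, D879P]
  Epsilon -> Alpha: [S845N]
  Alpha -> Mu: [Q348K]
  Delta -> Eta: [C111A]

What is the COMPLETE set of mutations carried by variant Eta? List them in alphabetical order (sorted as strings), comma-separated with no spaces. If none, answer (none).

Answer: C111A

Derivation:
At Delta: gained [] -> total []
At Eta: gained ['C111A'] -> total ['C111A']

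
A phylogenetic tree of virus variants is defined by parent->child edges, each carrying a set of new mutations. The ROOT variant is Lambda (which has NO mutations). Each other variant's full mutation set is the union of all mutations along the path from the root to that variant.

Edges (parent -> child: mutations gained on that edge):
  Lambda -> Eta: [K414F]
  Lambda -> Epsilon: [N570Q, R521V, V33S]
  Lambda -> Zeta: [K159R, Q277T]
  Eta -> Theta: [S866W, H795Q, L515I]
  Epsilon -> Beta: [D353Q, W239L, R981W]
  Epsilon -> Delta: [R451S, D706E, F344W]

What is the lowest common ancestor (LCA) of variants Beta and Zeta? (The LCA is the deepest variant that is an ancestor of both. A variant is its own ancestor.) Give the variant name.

Answer: Lambda

Derivation:
Path from root to Beta: Lambda -> Epsilon -> Beta
  ancestors of Beta: {Lambda, Epsilon, Beta}
Path from root to Zeta: Lambda -> Zeta
  ancestors of Zeta: {Lambda, Zeta}
Common ancestors: {Lambda}
Walk up from Zeta: Zeta (not in ancestors of Beta), Lambda (in ancestors of Beta)
Deepest common ancestor (LCA) = Lambda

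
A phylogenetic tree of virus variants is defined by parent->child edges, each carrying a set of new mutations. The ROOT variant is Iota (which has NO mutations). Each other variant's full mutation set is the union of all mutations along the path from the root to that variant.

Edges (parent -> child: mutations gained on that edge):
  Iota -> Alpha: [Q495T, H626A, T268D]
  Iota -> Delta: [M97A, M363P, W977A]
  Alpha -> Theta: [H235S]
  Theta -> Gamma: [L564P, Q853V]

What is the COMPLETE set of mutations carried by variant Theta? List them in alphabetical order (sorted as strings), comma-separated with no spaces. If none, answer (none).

At Iota: gained [] -> total []
At Alpha: gained ['Q495T', 'H626A', 'T268D'] -> total ['H626A', 'Q495T', 'T268D']
At Theta: gained ['H235S'] -> total ['H235S', 'H626A', 'Q495T', 'T268D']

Answer: H235S,H626A,Q495T,T268D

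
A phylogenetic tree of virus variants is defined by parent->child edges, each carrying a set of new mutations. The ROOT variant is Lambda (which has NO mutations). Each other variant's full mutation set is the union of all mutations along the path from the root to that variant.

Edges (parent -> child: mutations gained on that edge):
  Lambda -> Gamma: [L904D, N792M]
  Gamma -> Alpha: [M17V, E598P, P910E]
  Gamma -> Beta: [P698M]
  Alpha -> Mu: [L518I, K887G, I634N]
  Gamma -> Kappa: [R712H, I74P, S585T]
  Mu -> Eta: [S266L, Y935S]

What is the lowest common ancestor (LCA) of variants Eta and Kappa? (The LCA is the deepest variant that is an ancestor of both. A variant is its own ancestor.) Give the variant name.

Answer: Gamma

Derivation:
Path from root to Eta: Lambda -> Gamma -> Alpha -> Mu -> Eta
  ancestors of Eta: {Lambda, Gamma, Alpha, Mu, Eta}
Path from root to Kappa: Lambda -> Gamma -> Kappa
  ancestors of Kappa: {Lambda, Gamma, Kappa}
Common ancestors: {Lambda, Gamma}
Walk up from Kappa: Kappa (not in ancestors of Eta), Gamma (in ancestors of Eta), Lambda (in ancestors of Eta)
Deepest common ancestor (LCA) = Gamma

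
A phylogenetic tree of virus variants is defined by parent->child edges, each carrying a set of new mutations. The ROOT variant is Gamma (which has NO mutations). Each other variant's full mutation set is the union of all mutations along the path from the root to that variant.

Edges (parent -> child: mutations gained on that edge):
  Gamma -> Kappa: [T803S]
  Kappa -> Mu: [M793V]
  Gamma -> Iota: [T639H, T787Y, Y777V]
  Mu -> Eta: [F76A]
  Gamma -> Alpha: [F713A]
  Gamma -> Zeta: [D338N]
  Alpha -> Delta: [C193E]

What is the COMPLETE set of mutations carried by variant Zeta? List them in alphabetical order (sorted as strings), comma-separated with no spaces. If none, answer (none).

Answer: D338N

Derivation:
At Gamma: gained [] -> total []
At Zeta: gained ['D338N'] -> total ['D338N']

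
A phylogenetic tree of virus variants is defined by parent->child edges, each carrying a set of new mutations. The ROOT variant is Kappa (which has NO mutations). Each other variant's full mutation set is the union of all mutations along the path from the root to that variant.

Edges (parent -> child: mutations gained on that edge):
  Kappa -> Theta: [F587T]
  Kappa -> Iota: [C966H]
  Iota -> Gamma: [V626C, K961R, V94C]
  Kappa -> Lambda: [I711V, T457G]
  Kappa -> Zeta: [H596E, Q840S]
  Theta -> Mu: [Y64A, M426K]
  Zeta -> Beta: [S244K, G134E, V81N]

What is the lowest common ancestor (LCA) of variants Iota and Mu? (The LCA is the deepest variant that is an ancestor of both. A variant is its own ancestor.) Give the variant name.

Answer: Kappa

Derivation:
Path from root to Iota: Kappa -> Iota
  ancestors of Iota: {Kappa, Iota}
Path from root to Mu: Kappa -> Theta -> Mu
  ancestors of Mu: {Kappa, Theta, Mu}
Common ancestors: {Kappa}
Walk up from Mu: Mu (not in ancestors of Iota), Theta (not in ancestors of Iota), Kappa (in ancestors of Iota)
Deepest common ancestor (LCA) = Kappa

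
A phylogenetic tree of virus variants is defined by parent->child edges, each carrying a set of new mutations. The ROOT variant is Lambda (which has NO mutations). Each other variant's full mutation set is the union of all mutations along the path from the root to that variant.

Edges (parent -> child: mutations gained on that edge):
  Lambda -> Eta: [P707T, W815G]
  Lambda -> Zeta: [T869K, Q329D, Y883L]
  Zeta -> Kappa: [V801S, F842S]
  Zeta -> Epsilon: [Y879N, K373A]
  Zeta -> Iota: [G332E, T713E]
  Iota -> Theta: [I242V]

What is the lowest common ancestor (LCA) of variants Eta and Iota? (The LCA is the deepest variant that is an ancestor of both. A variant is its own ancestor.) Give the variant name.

Path from root to Eta: Lambda -> Eta
  ancestors of Eta: {Lambda, Eta}
Path from root to Iota: Lambda -> Zeta -> Iota
  ancestors of Iota: {Lambda, Zeta, Iota}
Common ancestors: {Lambda}
Walk up from Iota: Iota (not in ancestors of Eta), Zeta (not in ancestors of Eta), Lambda (in ancestors of Eta)
Deepest common ancestor (LCA) = Lambda

Answer: Lambda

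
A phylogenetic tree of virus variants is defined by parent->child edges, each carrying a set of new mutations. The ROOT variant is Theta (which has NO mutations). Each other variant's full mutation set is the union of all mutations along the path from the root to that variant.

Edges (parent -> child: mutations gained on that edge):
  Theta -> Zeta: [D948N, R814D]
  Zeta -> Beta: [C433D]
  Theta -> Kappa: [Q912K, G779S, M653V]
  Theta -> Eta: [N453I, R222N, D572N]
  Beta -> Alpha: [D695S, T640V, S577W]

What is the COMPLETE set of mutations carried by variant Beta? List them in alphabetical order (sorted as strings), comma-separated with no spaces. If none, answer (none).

At Theta: gained [] -> total []
At Zeta: gained ['D948N', 'R814D'] -> total ['D948N', 'R814D']
At Beta: gained ['C433D'] -> total ['C433D', 'D948N', 'R814D']

Answer: C433D,D948N,R814D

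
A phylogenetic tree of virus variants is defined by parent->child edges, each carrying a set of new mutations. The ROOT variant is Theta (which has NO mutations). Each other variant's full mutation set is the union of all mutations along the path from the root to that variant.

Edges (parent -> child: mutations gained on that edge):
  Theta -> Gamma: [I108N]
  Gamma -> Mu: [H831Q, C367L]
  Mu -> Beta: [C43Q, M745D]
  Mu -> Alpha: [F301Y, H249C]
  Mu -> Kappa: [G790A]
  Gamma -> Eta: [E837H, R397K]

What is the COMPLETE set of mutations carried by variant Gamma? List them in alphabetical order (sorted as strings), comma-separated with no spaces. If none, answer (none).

Answer: I108N

Derivation:
At Theta: gained [] -> total []
At Gamma: gained ['I108N'] -> total ['I108N']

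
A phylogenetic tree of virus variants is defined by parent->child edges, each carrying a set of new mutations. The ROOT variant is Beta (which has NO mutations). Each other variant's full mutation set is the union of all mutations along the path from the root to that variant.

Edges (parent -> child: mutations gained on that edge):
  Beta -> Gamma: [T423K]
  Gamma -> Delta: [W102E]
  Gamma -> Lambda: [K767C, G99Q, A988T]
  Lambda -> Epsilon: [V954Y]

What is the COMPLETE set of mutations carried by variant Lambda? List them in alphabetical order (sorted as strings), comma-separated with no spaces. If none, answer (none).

At Beta: gained [] -> total []
At Gamma: gained ['T423K'] -> total ['T423K']
At Lambda: gained ['K767C', 'G99Q', 'A988T'] -> total ['A988T', 'G99Q', 'K767C', 'T423K']

Answer: A988T,G99Q,K767C,T423K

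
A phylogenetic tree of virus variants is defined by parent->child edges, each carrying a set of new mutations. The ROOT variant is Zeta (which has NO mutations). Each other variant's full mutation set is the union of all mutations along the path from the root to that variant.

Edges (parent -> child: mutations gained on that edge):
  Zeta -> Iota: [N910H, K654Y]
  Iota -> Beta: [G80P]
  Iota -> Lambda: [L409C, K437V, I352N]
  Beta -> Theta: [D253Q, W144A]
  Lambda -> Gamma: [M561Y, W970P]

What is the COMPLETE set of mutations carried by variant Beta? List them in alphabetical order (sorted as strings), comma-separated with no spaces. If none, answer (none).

Answer: G80P,K654Y,N910H

Derivation:
At Zeta: gained [] -> total []
At Iota: gained ['N910H', 'K654Y'] -> total ['K654Y', 'N910H']
At Beta: gained ['G80P'] -> total ['G80P', 'K654Y', 'N910H']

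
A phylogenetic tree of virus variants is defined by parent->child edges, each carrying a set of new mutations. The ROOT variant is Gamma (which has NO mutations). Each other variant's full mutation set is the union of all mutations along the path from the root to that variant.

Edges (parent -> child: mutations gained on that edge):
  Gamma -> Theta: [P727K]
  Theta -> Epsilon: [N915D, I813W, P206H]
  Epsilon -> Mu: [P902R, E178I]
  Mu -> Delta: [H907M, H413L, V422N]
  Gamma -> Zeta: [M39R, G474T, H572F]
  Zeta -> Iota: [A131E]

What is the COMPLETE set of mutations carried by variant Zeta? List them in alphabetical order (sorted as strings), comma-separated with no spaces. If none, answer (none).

Answer: G474T,H572F,M39R

Derivation:
At Gamma: gained [] -> total []
At Zeta: gained ['M39R', 'G474T', 'H572F'] -> total ['G474T', 'H572F', 'M39R']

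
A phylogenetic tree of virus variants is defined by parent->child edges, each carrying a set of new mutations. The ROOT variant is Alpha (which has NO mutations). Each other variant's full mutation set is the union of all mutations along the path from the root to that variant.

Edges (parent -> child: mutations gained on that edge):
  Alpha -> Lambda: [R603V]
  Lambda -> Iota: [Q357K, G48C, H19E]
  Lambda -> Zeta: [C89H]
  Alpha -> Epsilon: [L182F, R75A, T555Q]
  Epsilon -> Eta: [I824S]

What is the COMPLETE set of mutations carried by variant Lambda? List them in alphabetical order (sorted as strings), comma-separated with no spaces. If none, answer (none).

At Alpha: gained [] -> total []
At Lambda: gained ['R603V'] -> total ['R603V']

Answer: R603V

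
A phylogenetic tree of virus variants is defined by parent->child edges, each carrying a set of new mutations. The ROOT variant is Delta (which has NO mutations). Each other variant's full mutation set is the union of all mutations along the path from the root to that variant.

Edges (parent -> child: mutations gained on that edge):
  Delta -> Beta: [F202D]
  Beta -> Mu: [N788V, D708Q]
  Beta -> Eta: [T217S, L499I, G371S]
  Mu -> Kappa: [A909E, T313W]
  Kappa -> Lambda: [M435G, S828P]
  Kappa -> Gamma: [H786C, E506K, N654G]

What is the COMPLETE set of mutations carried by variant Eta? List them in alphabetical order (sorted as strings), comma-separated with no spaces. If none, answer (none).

Answer: F202D,G371S,L499I,T217S

Derivation:
At Delta: gained [] -> total []
At Beta: gained ['F202D'] -> total ['F202D']
At Eta: gained ['T217S', 'L499I', 'G371S'] -> total ['F202D', 'G371S', 'L499I', 'T217S']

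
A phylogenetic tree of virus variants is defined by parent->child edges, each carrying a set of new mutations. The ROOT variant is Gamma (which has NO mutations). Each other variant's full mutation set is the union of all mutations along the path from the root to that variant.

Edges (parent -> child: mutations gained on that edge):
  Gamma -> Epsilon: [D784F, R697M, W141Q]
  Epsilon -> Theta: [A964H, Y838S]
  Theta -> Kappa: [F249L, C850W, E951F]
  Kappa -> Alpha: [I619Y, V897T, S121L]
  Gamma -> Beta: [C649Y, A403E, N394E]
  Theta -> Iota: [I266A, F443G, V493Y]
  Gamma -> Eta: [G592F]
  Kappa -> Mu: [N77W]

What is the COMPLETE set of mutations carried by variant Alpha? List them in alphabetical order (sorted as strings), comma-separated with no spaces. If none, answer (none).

At Gamma: gained [] -> total []
At Epsilon: gained ['D784F', 'R697M', 'W141Q'] -> total ['D784F', 'R697M', 'W141Q']
At Theta: gained ['A964H', 'Y838S'] -> total ['A964H', 'D784F', 'R697M', 'W141Q', 'Y838S']
At Kappa: gained ['F249L', 'C850W', 'E951F'] -> total ['A964H', 'C850W', 'D784F', 'E951F', 'F249L', 'R697M', 'W141Q', 'Y838S']
At Alpha: gained ['I619Y', 'V897T', 'S121L'] -> total ['A964H', 'C850W', 'D784F', 'E951F', 'F249L', 'I619Y', 'R697M', 'S121L', 'V897T', 'W141Q', 'Y838S']

Answer: A964H,C850W,D784F,E951F,F249L,I619Y,R697M,S121L,V897T,W141Q,Y838S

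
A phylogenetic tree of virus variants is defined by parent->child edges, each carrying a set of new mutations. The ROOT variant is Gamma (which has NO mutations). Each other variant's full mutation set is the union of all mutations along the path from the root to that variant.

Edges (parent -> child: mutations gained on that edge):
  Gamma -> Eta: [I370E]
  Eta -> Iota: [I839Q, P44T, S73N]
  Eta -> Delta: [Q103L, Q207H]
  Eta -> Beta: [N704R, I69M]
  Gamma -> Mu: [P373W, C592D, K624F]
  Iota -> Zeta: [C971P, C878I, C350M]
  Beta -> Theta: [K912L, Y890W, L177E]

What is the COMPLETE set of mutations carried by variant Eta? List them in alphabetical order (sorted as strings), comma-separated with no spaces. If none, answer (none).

At Gamma: gained [] -> total []
At Eta: gained ['I370E'] -> total ['I370E']

Answer: I370E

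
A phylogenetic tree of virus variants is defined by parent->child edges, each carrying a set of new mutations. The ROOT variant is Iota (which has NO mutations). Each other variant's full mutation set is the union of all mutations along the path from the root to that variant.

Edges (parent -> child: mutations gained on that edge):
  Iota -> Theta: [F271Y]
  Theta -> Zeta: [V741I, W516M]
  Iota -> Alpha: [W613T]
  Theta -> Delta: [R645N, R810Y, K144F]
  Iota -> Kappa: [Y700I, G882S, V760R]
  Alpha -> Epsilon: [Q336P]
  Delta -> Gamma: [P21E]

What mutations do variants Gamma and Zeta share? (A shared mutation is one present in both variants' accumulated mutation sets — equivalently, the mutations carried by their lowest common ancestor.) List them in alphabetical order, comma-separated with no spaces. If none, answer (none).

Accumulating mutations along path to Gamma:
  At Iota: gained [] -> total []
  At Theta: gained ['F271Y'] -> total ['F271Y']
  At Delta: gained ['R645N', 'R810Y', 'K144F'] -> total ['F271Y', 'K144F', 'R645N', 'R810Y']
  At Gamma: gained ['P21E'] -> total ['F271Y', 'K144F', 'P21E', 'R645N', 'R810Y']
Mutations(Gamma) = ['F271Y', 'K144F', 'P21E', 'R645N', 'R810Y']
Accumulating mutations along path to Zeta:
  At Iota: gained [] -> total []
  At Theta: gained ['F271Y'] -> total ['F271Y']
  At Zeta: gained ['V741I', 'W516M'] -> total ['F271Y', 'V741I', 'W516M']
Mutations(Zeta) = ['F271Y', 'V741I', 'W516M']
Intersection: ['F271Y', 'K144F', 'P21E', 'R645N', 'R810Y'] ∩ ['F271Y', 'V741I', 'W516M'] = ['F271Y']

Answer: F271Y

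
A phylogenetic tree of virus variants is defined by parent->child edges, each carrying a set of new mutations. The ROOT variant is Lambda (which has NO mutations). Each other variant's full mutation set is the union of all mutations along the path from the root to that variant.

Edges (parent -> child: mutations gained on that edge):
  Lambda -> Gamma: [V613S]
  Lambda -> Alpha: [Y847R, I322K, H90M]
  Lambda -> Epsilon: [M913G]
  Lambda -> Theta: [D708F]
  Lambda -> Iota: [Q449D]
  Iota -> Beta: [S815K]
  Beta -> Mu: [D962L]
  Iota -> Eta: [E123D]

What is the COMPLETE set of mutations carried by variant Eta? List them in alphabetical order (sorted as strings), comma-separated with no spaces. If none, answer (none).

At Lambda: gained [] -> total []
At Iota: gained ['Q449D'] -> total ['Q449D']
At Eta: gained ['E123D'] -> total ['E123D', 'Q449D']

Answer: E123D,Q449D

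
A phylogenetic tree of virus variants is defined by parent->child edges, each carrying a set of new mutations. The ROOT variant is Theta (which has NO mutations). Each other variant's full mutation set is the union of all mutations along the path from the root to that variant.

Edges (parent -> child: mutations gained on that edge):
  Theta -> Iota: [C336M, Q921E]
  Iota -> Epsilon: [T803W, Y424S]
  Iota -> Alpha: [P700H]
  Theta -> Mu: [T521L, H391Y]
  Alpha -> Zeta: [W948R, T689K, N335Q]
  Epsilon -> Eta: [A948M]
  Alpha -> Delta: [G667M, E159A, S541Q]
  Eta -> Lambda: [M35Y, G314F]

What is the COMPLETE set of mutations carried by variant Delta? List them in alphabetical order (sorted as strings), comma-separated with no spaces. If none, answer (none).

At Theta: gained [] -> total []
At Iota: gained ['C336M', 'Q921E'] -> total ['C336M', 'Q921E']
At Alpha: gained ['P700H'] -> total ['C336M', 'P700H', 'Q921E']
At Delta: gained ['G667M', 'E159A', 'S541Q'] -> total ['C336M', 'E159A', 'G667M', 'P700H', 'Q921E', 'S541Q']

Answer: C336M,E159A,G667M,P700H,Q921E,S541Q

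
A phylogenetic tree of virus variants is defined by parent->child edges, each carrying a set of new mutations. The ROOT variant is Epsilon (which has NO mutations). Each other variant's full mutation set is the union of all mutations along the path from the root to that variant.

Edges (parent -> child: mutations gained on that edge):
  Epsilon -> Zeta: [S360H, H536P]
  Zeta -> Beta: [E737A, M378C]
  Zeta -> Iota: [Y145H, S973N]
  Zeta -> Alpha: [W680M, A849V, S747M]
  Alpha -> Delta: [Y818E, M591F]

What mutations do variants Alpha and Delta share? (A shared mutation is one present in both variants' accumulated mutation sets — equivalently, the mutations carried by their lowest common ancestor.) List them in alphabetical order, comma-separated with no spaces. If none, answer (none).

Accumulating mutations along path to Alpha:
  At Epsilon: gained [] -> total []
  At Zeta: gained ['S360H', 'H536P'] -> total ['H536P', 'S360H']
  At Alpha: gained ['W680M', 'A849V', 'S747M'] -> total ['A849V', 'H536P', 'S360H', 'S747M', 'W680M']
Mutations(Alpha) = ['A849V', 'H536P', 'S360H', 'S747M', 'W680M']
Accumulating mutations along path to Delta:
  At Epsilon: gained [] -> total []
  At Zeta: gained ['S360H', 'H536P'] -> total ['H536P', 'S360H']
  At Alpha: gained ['W680M', 'A849V', 'S747M'] -> total ['A849V', 'H536P', 'S360H', 'S747M', 'W680M']
  At Delta: gained ['Y818E', 'M591F'] -> total ['A849V', 'H536P', 'M591F', 'S360H', 'S747M', 'W680M', 'Y818E']
Mutations(Delta) = ['A849V', 'H536P', 'M591F', 'S360H', 'S747M', 'W680M', 'Y818E']
Intersection: ['A849V', 'H536P', 'S360H', 'S747M', 'W680M'] ∩ ['A849V', 'H536P', 'M591F', 'S360H', 'S747M', 'W680M', 'Y818E'] = ['A849V', 'H536P', 'S360H', 'S747M', 'W680M']

Answer: A849V,H536P,S360H,S747M,W680M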